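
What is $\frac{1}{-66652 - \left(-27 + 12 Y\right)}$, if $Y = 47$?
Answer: $- \frac{1}{67189} \approx -1.4883 \cdot 10^{-5}$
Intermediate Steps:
$\frac{1}{-66652 - \left(-27 + 12 Y\right)} = \frac{1}{-66652 + \left(27 - 564\right)} = \frac{1}{-66652 - 537} = \frac{1}{-67189} = - \frac{1}{67189}$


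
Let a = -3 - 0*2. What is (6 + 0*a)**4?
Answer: 1296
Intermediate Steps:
a = -3 (a = -3 - 1*0 = -3 + 0 = -3)
(6 + 0*a)**4 = (6 + 0*(-3))**4 = (6 + 0)**4 = 6**4 = 1296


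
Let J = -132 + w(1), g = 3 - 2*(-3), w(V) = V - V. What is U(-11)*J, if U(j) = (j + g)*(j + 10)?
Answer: -264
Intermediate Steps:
w(V) = 0
g = 9 (g = 3 + 6 = 9)
U(j) = (9 + j)*(10 + j) (U(j) = (j + 9)*(j + 10) = (9 + j)*(10 + j))
J = -132 (J = -132 + 0 = -132)
U(-11)*J = (90 + (-11)² + 19*(-11))*(-132) = (90 + 121 - 209)*(-132) = 2*(-132) = -264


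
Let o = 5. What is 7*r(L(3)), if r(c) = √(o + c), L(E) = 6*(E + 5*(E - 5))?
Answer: 7*I*√37 ≈ 42.579*I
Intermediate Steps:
L(E) = -150 + 36*E (L(E) = 6*(E + 5*(-5 + E)) = 6*(E + (-25 + 5*E)) = 6*(-25 + 6*E) = -150 + 36*E)
r(c) = √(5 + c)
7*r(L(3)) = 7*√(5 + (-150 + 36*3)) = 7*√(5 + (-150 + 108)) = 7*√(5 - 42) = 7*√(-37) = 7*(I*√37) = 7*I*√37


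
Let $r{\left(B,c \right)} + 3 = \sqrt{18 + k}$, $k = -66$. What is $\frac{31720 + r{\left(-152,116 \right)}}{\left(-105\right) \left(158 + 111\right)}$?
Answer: $- \frac{4531}{4035} - \frac{4 i \sqrt{3}}{28245} \approx -1.1229 - 0.00024529 i$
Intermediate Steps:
$r{\left(B,c \right)} = -3 + 4 i \sqrt{3}$ ($r{\left(B,c \right)} = -3 + \sqrt{18 - 66} = -3 + \sqrt{-48} = -3 + 4 i \sqrt{3}$)
$\frac{31720 + r{\left(-152,116 \right)}}{\left(-105\right) \left(158 + 111\right)} = \frac{31720 - \left(3 - 4 i \sqrt{3}\right)}{\left(-105\right) \left(158 + 111\right)} = \frac{31717 + 4 i \sqrt{3}}{\left(-105\right) 269} = \frac{31717 + 4 i \sqrt{3}}{-28245} = \left(31717 + 4 i \sqrt{3}\right) \left(- \frac{1}{28245}\right) = - \frac{4531}{4035} - \frac{4 i \sqrt{3}}{28245}$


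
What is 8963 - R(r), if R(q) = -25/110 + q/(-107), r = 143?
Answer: 21102583/2354 ≈ 8964.6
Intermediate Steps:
R(q) = -5/22 - q/107 (R(q) = -25*1/110 + q*(-1/107) = -5/22 - q/107)
8963 - R(r) = 8963 - (-5/22 - 1/107*143) = 8963 - (-5/22 - 143/107) = 8963 - 1*(-3681/2354) = 8963 + 3681/2354 = 21102583/2354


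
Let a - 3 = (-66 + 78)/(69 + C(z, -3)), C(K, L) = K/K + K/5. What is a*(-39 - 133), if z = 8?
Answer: -97524/179 ≈ -544.83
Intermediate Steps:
C(K, L) = 1 + K/5 (C(K, L) = 1 + K*(⅕) = 1 + K/5)
a = 567/179 (a = 3 + (-66 + 78)/(69 + (1 + (⅕)*8)) = 3 + 12/(69 + (1 + 8/5)) = 3 + 12/(69 + 13/5) = 3 + 12/(358/5) = 3 + 12*(5/358) = 3 + 30/179 = 567/179 ≈ 3.1676)
a*(-39 - 133) = 567*(-39 - 133)/179 = (567/179)*(-172) = -97524/179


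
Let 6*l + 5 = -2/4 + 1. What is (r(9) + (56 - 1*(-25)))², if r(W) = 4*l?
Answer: 6084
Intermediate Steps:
l = -¾ (l = -⅚ + (-2/4 + 1)/6 = -⅚ + (-2*¼ + 1)/6 = -⅚ + (-½ + 1)/6 = -⅚ + (⅙)*(½) = -⅚ + 1/12 = -¾ ≈ -0.75000)
r(W) = -3 (r(W) = 4*(-¾) = -3)
(r(9) + (56 - 1*(-25)))² = (-3 + (56 - 1*(-25)))² = (-3 + (56 + 25))² = (-3 + 81)² = 78² = 6084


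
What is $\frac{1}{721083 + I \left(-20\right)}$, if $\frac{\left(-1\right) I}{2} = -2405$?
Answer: $\frac{1}{624883} \approx 1.6003 \cdot 10^{-6}$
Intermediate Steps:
$I = 4810$ ($I = \left(-2\right) \left(-2405\right) = 4810$)
$\frac{1}{721083 + I \left(-20\right)} = \frac{1}{721083 + 4810 \left(-20\right)} = \frac{1}{721083 - 96200} = \frac{1}{624883}$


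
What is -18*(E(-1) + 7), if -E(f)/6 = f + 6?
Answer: 414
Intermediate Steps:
E(f) = -36 - 6*f (E(f) = -6*(f + 6) = -6*(6 + f) = -36 - 6*f)
-18*(E(-1) + 7) = -18*((-36 - 6*(-1)) + 7) = -18*((-36 + 6) + 7) = -18*(-30 + 7) = -18*(-23) = 414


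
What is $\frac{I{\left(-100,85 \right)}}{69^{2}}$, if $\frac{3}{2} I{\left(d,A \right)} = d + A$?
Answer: $- \frac{10}{4761} \approx -0.0021004$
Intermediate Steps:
$I{\left(d,A \right)} = \frac{2 A}{3} + \frac{2 d}{3}$ ($I{\left(d,A \right)} = \frac{2 \left(d + A\right)}{3} = \frac{2 \left(A + d\right)}{3} = \frac{2 A}{3} + \frac{2 d}{3}$)
$\frac{I{\left(-100,85 \right)}}{69^{2}} = \frac{\frac{2}{3} \cdot 85 + \frac{2}{3} \left(-100\right)}{69^{2}} = \frac{\frac{170}{3} - \frac{200}{3}}{4761} = \left(-10\right) \frac{1}{4761} = - \frac{10}{4761}$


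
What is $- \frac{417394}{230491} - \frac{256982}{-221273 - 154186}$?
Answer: $- \frac{97482295684}{86539920369} \approx -1.1264$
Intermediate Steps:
$- \frac{417394}{230491} - \frac{256982}{-221273 - 154186} = \left(-417394\right) \frac{1}{230491} - \frac{256982}{-375459} = - \frac{417394}{230491} - - \frac{256982}{375459} = - \frac{417394}{230491} + \frac{256982}{375459} = - \frac{97482295684}{86539920369}$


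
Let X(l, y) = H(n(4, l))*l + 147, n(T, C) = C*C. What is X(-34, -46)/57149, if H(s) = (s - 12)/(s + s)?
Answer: 2213/971533 ≈ 0.0022778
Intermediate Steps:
n(T, C) = C²
H(s) = (-12 + s)/(2*s) (H(s) = (-12 + s)/((2*s)) = (-12 + s)*(1/(2*s)) = (-12 + s)/(2*s))
X(l, y) = 147 + (-12 + l²)/(2*l) (X(l, y) = ((-12 + l²)/(2*(l²)))*l + 147 = ((-12 + l²)/(2*l²))*l + 147 = (-12 + l²)/(2*l) + 147 = 147 + (-12 + l²)/(2*l))
X(-34, -46)/57149 = (147 + (½)*(-34) - 6/(-34))/57149 = (147 - 17 - 6*(-1/34))*(1/57149) = (147 - 17 + 3/17)*(1/57149) = (2213/17)*(1/57149) = 2213/971533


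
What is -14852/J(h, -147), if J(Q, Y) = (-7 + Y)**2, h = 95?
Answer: -3713/5929 ≈ -0.62624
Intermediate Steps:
-14852/J(h, -147) = -14852/(-7 - 147)**2 = -14852/((-154)**2) = -14852/23716 = -14852*1/23716 = -3713/5929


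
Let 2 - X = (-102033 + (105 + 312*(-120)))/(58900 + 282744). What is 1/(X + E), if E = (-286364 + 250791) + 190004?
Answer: 85411/13190311805 ≈ 6.4753e-6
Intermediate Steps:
E = 154431 (E = -35573 + 190004 = 154431)
X = 205664/85411 (X = 2 - (-102033 + (105 + 312*(-120)))/(58900 + 282744) = 2 - (-102033 + (105 - 37440))/341644 = 2 - (-102033 - 37335)/341644 = 2 - (-139368)/341644 = 2 - 1*(-34842/85411) = 2 + 34842/85411 = 205664/85411 ≈ 2.4079)
1/(X + E) = 1/(205664/85411 + 154431) = 1/(13190311805/85411) = 85411/13190311805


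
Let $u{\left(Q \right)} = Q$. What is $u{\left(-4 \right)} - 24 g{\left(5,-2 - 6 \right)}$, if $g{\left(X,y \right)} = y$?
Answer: $188$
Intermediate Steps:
$u{\left(-4 \right)} - 24 g{\left(5,-2 - 6 \right)} = -4 - 24 \left(-2 - 6\right) = -4 - -192 = -4 + 192 = 188$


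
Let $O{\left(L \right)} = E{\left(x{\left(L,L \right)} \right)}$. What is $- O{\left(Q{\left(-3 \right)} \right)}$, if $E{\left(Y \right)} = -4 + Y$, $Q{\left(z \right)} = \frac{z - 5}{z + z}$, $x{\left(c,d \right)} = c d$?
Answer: $\frac{20}{9} \approx 2.2222$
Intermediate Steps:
$Q{\left(z \right)} = \frac{-5 + z}{2 z}$
$O{\left(L \right)} = -4 + L^{2}$ ($O{\left(L \right)} = -4 + L L = -4 + L^{2}$)
$- O{\left(Q{\left(-3 \right)} \right)} = - (-4 + \left(\frac{-5 - 3}{2 \left(-3\right)}\right)^{2}) = - (-4 + \left(\frac{1}{2} \left(- \frac{1}{3}\right) \left(-8\right)\right)^{2}) = - (-4 + \left(\frac{4}{3}\right)^{2}) = - (-4 + \frac{16}{9}) = \left(-1\right) \left(- \frac{20}{9}\right) = \frac{20}{9}$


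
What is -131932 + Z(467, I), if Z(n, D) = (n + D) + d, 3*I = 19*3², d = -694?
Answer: -132102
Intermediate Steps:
I = 57 (I = (19*3²)/3 = (19*9)/3 = (⅓)*171 = 57)
Z(n, D) = -694 + D + n (Z(n, D) = (n + D) - 694 = (D + n) - 694 = -694 + D + n)
-131932 + Z(467, I) = -131932 + (-694 + 57 + 467) = -131932 - 170 = -132102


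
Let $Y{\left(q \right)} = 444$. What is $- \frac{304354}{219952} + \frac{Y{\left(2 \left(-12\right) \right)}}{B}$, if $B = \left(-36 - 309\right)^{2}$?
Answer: $- \frac{6021346027}{4363297800} \approx -1.38$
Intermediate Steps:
$B = 119025$ ($B = \left(-345\right)^{2} = 119025$)
$- \frac{304354}{219952} + \frac{Y{\left(2 \left(-12\right) \right)}}{B} = - \frac{304354}{219952} + \frac{444}{119025} = \left(-304354\right) \frac{1}{219952} + 444 \cdot \frac{1}{119025} = - \frac{152177}{109976} + \frac{148}{39675} = - \frac{6021346027}{4363297800}$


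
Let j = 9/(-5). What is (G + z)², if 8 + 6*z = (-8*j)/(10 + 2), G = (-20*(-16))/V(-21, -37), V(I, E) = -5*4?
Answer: 66049/225 ≈ 293.55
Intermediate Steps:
j = -9/5 (j = 9*(-⅕) = -9/5 ≈ -1.8000)
V(I, E) = -20
G = -16 (G = -20*(-16)/(-20) = 320*(-1/20) = -16)
z = -17/15 (z = -4/3 + ((-8*(-9/5))/(10 + 2))/6 = -4/3 + ((72/5)/12)/6 = -4/3 + ((72/5)*(1/12))/6 = -4/3 + (⅙)*(6/5) = -4/3 + ⅕ = -17/15 ≈ -1.1333)
(G + z)² = (-16 - 17/15)² = (-257/15)² = 66049/225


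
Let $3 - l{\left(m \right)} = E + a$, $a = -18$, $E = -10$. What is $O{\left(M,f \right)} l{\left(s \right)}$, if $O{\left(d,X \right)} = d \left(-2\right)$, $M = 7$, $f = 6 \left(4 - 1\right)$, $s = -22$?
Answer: $-434$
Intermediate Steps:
$f = 18$ ($f = 6 \cdot 3 = 18$)
$l{\left(m \right)} = 31$ ($l{\left(m \right)} = 3 - \left(-10 - 18\right) = 3 - -28 = 3 + 28 = 31$)
$O{\left(d,X \right)} = - 2 d$
$O{\left(M,f \right)} l{\left(s \right)} = \left(-2\right) 7 \cdot 31 = \left(-14\right) 31 = -434$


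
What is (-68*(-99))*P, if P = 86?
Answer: 578952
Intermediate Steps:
(-68*(-99))*P = -68*(-99)*86 = 6732*86 = 578952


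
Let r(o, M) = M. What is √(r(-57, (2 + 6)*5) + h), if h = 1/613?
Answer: √15031373/613 ≈ 6.3247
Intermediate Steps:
h = 1/613 ≈ 0.0016313
√(r(-57, (2 + 6)*5) + h) = √((2 + 6)*5 + 1/613) = √(8*5 + 1/613) = √(40 + 1/613) = √(24521/613) = √15031373/613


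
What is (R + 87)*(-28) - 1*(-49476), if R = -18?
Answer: 47544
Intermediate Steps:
(R + 87)*(-28) - 1*(-49476) = (-18 + 87)*(-28) - 1*(-49476) = 69*(-28) + 49476 = -1932 + 49476 = 47544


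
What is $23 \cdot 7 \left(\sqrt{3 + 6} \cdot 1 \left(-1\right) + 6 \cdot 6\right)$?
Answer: $5313$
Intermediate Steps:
$23 \cdot 7 \left(\sqrt{3 + 6} \cdot 1 \left(-1\right) + 6 \cdot 6\right) = 161 \left(\sqrt{9} \cdot 1 \left(-1\right) + 36\right) = 161 \left(3 \cdot 1 \left(-1\right) + 36\right) = 161 \left(3 \left(-1\right) + 36\right) = 161 \left(-3 + 36\right) = 161 \cdot 33 = 5313$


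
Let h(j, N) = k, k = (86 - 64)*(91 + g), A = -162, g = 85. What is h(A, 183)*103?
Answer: 398816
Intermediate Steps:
k = 3872 (k = (86 - 64)*(91 + 85) = 22*176 = 3872)
h(j, N) = 3872
h(A, 183)*103 = 3872*103 = 398816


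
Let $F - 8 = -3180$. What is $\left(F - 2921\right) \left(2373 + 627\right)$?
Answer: $-18279000$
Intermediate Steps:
$F = -3172$ ($F = 8 - 3180 = -3172$)
$\left(F - 2921\right) \left(2373 + 627\right) = \left(-3172 - 2921\right) \left(2373 + 627\right) = \left(-6093\right) 3000 = -18279000$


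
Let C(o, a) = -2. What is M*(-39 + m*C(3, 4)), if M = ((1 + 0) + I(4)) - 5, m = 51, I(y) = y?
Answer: 0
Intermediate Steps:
M = 0 (M = ((1 + 0) + 4) - 5 = (1 + 4) - 5 = 5 - 5 = 0)
M*(-39 + m*C(3, 4)) = 0*(-39 + 51*(-2)) = 0*(-39 - 102) = 0*(-141) = 0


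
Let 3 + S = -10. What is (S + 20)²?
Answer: 49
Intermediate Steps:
S = -13 (S = -3 - 10 = -13)
(S + 20)² = (-13 + 20)² = 7² = 49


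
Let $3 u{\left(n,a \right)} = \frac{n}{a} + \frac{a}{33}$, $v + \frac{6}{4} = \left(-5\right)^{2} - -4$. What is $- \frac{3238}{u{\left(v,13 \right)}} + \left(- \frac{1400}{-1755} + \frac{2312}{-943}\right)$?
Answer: $- \frac{2759876936932}{712627929} \approx -3872.8$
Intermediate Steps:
$v = \frac{55}{2}$ ($v = - \frac{3}{2} - \left(-4 - \left(-5\right)^{2}\right) = - \frac{3}{2} + \left(25 + 4\right) = - \frac{3}{2} + 29 = \frac{55}{2} \approx 27.5$)
$u{\left(n,a \right)} = \frac{a}{99} + \frac{n}{3 a}$ ($u{\left(n,a \right)} = \frac{\frac{n}{a} + \frac{a}{33}}{3} = \frac{\frac{a}{33} + \frac{n}{a}}{3} = \frac{a}{99} + \frac{n}{3 a}$)
$- \frac{3238}{u{\left(v,13 \right)}} + \left(- \frac{1400}{-1755} + \frac{2312}{-943}\right) = - \frac{3238}{\frac{1}{99} \cdot 13 + \frac{1}{3} \cdot \frac{55}{2} \cdot \frac{1}{13}} + \left(- \frac{1400}{-1755} + \frac{2312}{-943}\right) = - \frac{3238}{\frac{13}{99} + \frac{1}{3} \cdot \frac{55}{2} \cdot \frac{1}{13}} + \left(\left(-1400\right) \left(- \frac{1}{1755}\right) + 2312 \left(- \frac{1}{943}\right)\right) = - \frac{3238}{\frac{13}{99} + \frac{55}{78}} + \left(\frac{280}{351} - \frac{2312}{943}\right) = - \frac{3238}{\frac{2153}{2574}} - \frac{547472}{330993} = \left(-3238\right) \frac{2574}{2153} - \frac{547472}{330993} = - \frac{8334612}{2153} - \frac{547472}{330993} = - \frac{2759876936932}{712627929}$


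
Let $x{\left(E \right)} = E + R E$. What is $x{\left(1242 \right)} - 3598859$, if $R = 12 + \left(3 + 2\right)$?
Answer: $-3576503$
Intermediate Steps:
$R = 17$ ($R = 12 + 5 = 17$)
$x{\left(E \right)} = 18 E$ ($x{\left(E \right)} = E + 17 E = 18 E$)
$x{\left(1242 \right)} - 3598859 = 18 \cdot 1242 - 3598859 = 22356 - 3598859 = -3576503$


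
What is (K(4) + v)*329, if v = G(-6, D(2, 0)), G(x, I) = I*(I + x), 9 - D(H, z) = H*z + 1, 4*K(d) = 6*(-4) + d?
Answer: 3619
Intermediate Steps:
K(d) = -6 + d/4 (K(d) = (6*(-4) + d)/4 = (-24 + d)/4 = -6 + d/4)
D(H, z) = 8 - H*z (D(H, z) = 9 - (H*z + 1) = 9 - (1 + H*z) = 9 + (-1 - H*z) = 8 - H*z)
v = 16 (v = (8 - 1*2*0)*((8 - 1*2*0) - 6) = (8 + 0)*((8 + 0) - 6) = 8*(8 - 6) = 8*2 = 16)
(K(4) + v)*329 = ((-6 + (1/4)*4) + 16)*329 = ((-6 + 1) + 16)*329 = (-5 + 16)*329 = 11*329 = 3619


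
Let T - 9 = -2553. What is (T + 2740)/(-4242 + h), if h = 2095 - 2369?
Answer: -49/1129 ≈ -0.043401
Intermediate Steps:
T = -2544 (T = 9 - 2553 = -2544)
h = -274
(T + 2740)/(-4242 + h) = (-2544 + 2740)/(-4242 - 274) = 196/(-4516) = 196*(-1/4516) = -49/1129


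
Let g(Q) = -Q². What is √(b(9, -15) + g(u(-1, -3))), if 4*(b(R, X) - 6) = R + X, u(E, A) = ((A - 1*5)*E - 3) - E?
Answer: 3*I*√14/2 ≈ 5.6125*I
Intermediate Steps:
u(E, A) = -3 - E + E*(-5 + A) (u(E, A) = ((A - 5)*E - 3) - E = ((-5 + A)*E - 3) - E = (E*(-5 + A) - 3) - E = (-3 + E*(-5 + A)) - E = -3 - E + E*(-5 + A))
b(R, X) = 6 + R/4 + X/4 (b(R, X) = 6 + (R + X)/4 = 6 + (R/4 + X/4) = 6 + R/4 + X/4)
√(b(9, -15) + g(u(-1, -3))) = √((6 + (¼)*9 + (¼)*(-15)) - (-3 - 6*(-1) - 3*(-1))²) = √((6 + 9/4 - 15/4) - (-3 + 6 + 3)²) = √(9/2 - 1*6²) = √(9/2 - 1*36) = √(9/2 - 36) = √(-63/2) = 3*I*√14/2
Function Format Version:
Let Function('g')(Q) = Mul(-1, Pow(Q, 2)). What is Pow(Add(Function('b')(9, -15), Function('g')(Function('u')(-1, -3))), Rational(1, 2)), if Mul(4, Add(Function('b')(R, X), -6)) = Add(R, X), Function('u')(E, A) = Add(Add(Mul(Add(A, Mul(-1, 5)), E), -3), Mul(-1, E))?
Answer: Mul(Rational(3, 2), I, Pow(14, Rational(1, 2))) ≈ Mul(5.6125, I)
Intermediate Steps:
Function('u')(E, A) = Add(-3, Mul(-1, E), Mul(E, Add(-5, A))) (Function('u')(E, A) = Add(Add(Mul(Add(A, -5), E), -3), Mul(-1, E)) = Add(Add(Mul(Add(-5, A), E), -3), Mul(-1, E)) = Add(Add(Mul(E, Add(-5, A)), -3), Mul(-1, E)) = Add(Add(-3, Mul(E, Add(-5, A))), Mul(-1, E)) = Add(-3, Mul(-1, E), Mul(E, Add(-5, A))))
Function('b')(R, X) = Add(6, Mul(Rational(1, 4), R), Mul(Rational(1, 4), X)) (Function('b')(R, X) = Add(6, Mul(Rational(1, 4), Add(R, X))) = Add(6, Add(Mul(Rational(1, 4), R), Mul(Rational(1, 4), X))) = Add(6, Mul(Rational(1, 4), R), Mul(Rational(1, 4), X)))
Pow(Add(Function('b')(9, -15), Function('g')(Function('u')(-1, -3))), Rational(1, 2)) = Pow(Add(Add(6, Mul(Rational(1, 4), 9), Mul(Rational(1, 4), -15)), Mul(-1, Pow(Add(-3, Mul(-6, -1), Mul(-3, -1)), 2))), Rational(1, 2)) = Pow(Add(Add(6, Rational(9, 4), Rational(-15, 4)), Mul(-1, Pow(Add(-3, 6, 3), 2))), Rational(1, 2)) = Pow(Add(Rational(9, 2), Mul(-1, Pow(6, 2))), Rational(1, 2)) = Pow(Add(Rational(9, 2), Mul(-1, 36)), Rational(1, 2)) = Pow(Add(Rational(9, 2), -36), Rational(1, 2)) = Pow(Rational(-63, 2), Rational(1, 2)) = Mul(Rational(3, 2), I, Pow(14, Rational(1, 2)))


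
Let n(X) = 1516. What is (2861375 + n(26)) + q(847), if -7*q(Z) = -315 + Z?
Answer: 2862815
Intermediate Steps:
q(Z) = 45 - Z/7 (q(Z) = -(-315 + Z)/7 = 45 - Z/7)
(2861375 + n(26)) + q(847) = (2861375 + 1516) + (45 - ⅐*847) = 2862891 + (45 - 121) = 2862891 - 76 = 2862815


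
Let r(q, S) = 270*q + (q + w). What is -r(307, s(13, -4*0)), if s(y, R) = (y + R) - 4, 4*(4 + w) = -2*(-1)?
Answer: -166387/2 ≈ -83194.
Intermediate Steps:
w = -7/2 (w = -4 + (-2*(-1))/4 = -4 + (¼)*2 = -4 + ½ = -7/2 ≈ -3.5000)
s(y, R) = -4 + R + y (s(y, R) = (R + y) - 4 = -4 + R + y)
r(q, S) = -7/2 + 271*q (r(q, S) = 270*q + (q - 7/2) = 270*q + (-7/2 + q) = -7/2 + 271*q)
-r(307, s(13, -4*0)) = -(-7/2 + 271*307) = -(-7/2 + 83197) = -1*166387/2 = -166387/2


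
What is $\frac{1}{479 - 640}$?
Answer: $- \frac{1}{161} \approx -0.0062112$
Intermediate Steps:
$\frac{1}{479 - 640} = \frac{1}{-161} = - \frac{1}{161}$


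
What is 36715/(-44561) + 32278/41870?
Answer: -49458546/932884535 ≈ -0.053017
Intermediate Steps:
36715/(-44561) + 32278/41870 = 36715*(-1/44561) + 32278*(1/41870) = -36715/44561 + 16139/20935 = -49458546/932884535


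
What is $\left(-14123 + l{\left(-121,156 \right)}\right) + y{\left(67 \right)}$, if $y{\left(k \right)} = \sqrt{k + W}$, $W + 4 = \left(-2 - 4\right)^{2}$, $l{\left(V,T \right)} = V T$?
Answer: $-32999 + 3 \sqrt{11} \approx -32989.0$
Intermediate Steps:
$l{\left(V,T \right)} = T V$
$W = 32$ ($W = -4 + \left(-2 - 4\right)^{2} = -4 + \left(-6\right)^{2} = -4 + 36 = 32$)
$y{\left(k \right)} = \sqrt{32 + k}$ ($y{\left(k \right)} = \sqrt{k + 32} = \sqrt{32 + k}$)
$\left(-14123 + l{\left(-121,156 \right)}\right) + y{\left(67 \right)} = \left(-14123 + 156 \left(-121\right)\right) + \sqrt{32 + 67} = \left(-14123 - 18876\right) + \sqrt{99} = -32999 + 3 \sqrt{11}$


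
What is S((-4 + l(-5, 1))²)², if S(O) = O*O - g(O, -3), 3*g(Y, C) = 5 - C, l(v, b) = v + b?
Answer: 150798400/9 ≈ 1.6755e+7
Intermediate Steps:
l(v, b) = b + v
g(Y, C) = 5/3 - C/3 (g(Y, C) = (5 - C)/3 = 5/3 - C/3)
S(O) = -8/3 + O² (S(O) = O*O - (5/3 - ⅓*(-3)) = O² - (5/3 + 1) = O² - 1*8/3 = O² - 8/3 = -8/3 + O²)
S((-4 + l(-5, 1))²)² = (-8/3 + ((-4 + (1 - 5))²)²)² = (-8/3 + ((-4 - 4)²)²)² = (-8/3 + ((-8)²)²)² = (-8/3 + 64²)² = (-8/3 + 4096)² = (12280/3)² = 150798400/9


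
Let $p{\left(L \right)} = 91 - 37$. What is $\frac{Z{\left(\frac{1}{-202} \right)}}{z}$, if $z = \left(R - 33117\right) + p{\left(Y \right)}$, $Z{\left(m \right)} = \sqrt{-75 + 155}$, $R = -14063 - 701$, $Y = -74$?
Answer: $- \frac{4 \sqrt{5}}{47827} \approx -0.00018701$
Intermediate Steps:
$p{\left(L \right)} = 54$ ($p{\left(L \right)} = 91 - 37 = 54$)
$R = -14764$
$Z{\left(m \right)} = 4 \sqrt{5}$ ($Z{\left(m \right)} = \sqrt{80} = 4 \sqrt{5}$)
$z = -47827$ ($z = \left(-14764 - 33117\right) + 54 = -47881 + 54 = -47827$)
$\frac{Z{\left(\frac{1}{-202} \right)}}{z} = \frac{4 \sqrt{5}}{-47827} = 4 \sqrt{5} \left(- \frac{1}{47827}\right) = - \frac{4 \sqrt{5}}{47827}$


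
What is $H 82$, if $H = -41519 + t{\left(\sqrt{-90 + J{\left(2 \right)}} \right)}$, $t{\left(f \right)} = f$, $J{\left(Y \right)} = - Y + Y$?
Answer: $-3404558 + 246 i \sqrt{10} \approx -3.4046 \cdot 10^{6} + 777.92 i$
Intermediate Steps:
$J{\left(Y \right)} = 0$
$H = -41519 + 3 i \sqrt{10}$ ($H = -41519 + \sqrt{-90 + 0} = -41519 + \sqrt{-90} = -41519 + 3 i \sqrt{10} \approx -41519.0 + 9.4868 i$)
$H 82 = \left(-41519 + 3 i \sqrt{10}\right) 82 = -3404558 + 246 i \sqrt{10}$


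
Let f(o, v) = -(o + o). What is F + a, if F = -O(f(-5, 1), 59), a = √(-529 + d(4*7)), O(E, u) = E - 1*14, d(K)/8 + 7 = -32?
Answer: 4 + 29*I ≈ 4.0 + 29.0*I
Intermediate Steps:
d(K) = -312 (d(K) = -56 + 8*(-32) = -56 - 256 = -312)
f(o, v) = -2*o
O(E, u) = -14 + E (O(E, u) = E - 14 = -14 + E)
a = 29*I (a = √(-529 - 312) = √(-841) = 29*I ≈ 29.0*I)
F = 4 (F = -(-14 - 2*(-5)) = -(-14 + 10) = -1*(-4) = 4)
F + a = 4 + 29*I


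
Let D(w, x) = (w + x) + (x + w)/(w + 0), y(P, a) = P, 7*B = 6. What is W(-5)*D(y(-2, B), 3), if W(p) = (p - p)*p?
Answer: 0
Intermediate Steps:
B = 6/7 (B = (1/7)*6 = 6/7 ≈ 0.85714)
D(w, x) = w + x + (w + x)/w (D(w, x) = (w + x) + (w + x)/w = w + x + (w + x)/w)
W(p) = 0 (W(p) = 0*p = 0)
W(-5)*D(y(-2, B), 3) = 0*(1 - 2 + 3 + 3/(-2)) = 0*(1 - 2 + 3 + 3*(-1/2)) = 0*(1 - 2 + 3 - 3/2) = 0*(1/2) = 0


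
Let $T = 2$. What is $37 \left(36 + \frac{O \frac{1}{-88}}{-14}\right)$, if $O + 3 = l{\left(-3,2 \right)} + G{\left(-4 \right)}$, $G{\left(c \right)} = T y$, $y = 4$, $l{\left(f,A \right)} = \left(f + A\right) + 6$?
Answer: $\frac{820697}{616} \approx 1332.3$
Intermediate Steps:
$l{\left(f,A \right)} = 6 + A + f$ ($l{\left(f,A \right)} = \left(A + f\right) + 6 = 6 + A + f$)
$G{\left(c \right)} = 8$ ($G{\left(c \right)} = 2 \cdot 4 = 8$)
$O = 10$ ($O = -3 + \left(\left(6 + 2 - 3\right) + 8\right) = -3 + \left(5 + 8\right) = -3 + 13 = 10$)
$37 \left(36 + \frac{O \frac{1}{-88}}{-14}\right) = 37 \left(36 + \frac{10 \frac{1}{-88}}{-14}\right) = 37 \left(36 + 10 \left(- \frac{1}{88}\right) \left(- \frac{1}{14}\right)\right) = 37 \left(36 - - \frac{5}{616}\right) = 37 \left(36 + \frac{5}{616}\right) = 37 \cdot \frac{22181}{616} = \frac{820697}{616}$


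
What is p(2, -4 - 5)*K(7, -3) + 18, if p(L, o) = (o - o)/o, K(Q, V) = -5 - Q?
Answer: 18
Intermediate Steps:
p(L, o) = 0 (p(L, o) = 0/o = 0)
p(2, -4 - 5)*K(7, -3) + 18 = 0*(-5 - 1*7) + 18 = 0*(-5 - 7) + 18 = 0*(-12) + 18 = 0 + 18 = 18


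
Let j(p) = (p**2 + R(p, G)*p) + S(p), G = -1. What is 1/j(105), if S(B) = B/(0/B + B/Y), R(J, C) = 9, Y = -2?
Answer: 1/11968 ≈ 8.3556e-5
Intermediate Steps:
S(B) = -2 (S(B) = B/(0/B + B/(-2)) = B/(0 + B*(-1/2)) = B/(0 - B/2) = B/((-B/2)) = B*(-2/B) = -2)
j(p) = -2 + p**2 + 9*p (j(p) = (p**2 + 9*p) - 2 = -2 + p**2 + 9*p)
1/j(105) = 1/(-2 + 105**2 + 9*105) = 1/(-2 + 11025 + 945) = 1/11968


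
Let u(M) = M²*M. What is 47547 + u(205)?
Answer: 8662672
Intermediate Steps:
u(M) = M³
47547 + u(205) = 47547 + 205³ = 47547 + 8615125 = 8662672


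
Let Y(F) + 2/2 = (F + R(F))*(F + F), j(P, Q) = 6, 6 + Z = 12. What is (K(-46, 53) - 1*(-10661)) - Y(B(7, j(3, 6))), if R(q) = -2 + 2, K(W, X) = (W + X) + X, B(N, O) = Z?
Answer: 10650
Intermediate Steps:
Z = 6 (Z = -6 + 12 = 6)
B(N, O) = 6
K(W, X) = W + 2*X
R(q) = 0
Y(F) = -1 + 2*F² (Y(F) = -1 + (F + 0)*(F + F) = -1 + F*(2*F) = -1 + 2*F²)
(K(-46, 53) - 1*(-10661)) - Y(B(7, j(3, 6))) = ((-46 + 2*53) - 1*(-10661)) - (-1 + 2*6²) = ((-46 + 106) + 10661) - (-1 + 2*36) = (60 + 10661) - (-1 + 72) = 10721 - 1*71 = 10721 - 71 = 10650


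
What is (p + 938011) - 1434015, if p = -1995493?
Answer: -2491497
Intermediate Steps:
(p + 938011) - 1434015 = (-1995493 + 938011) - 1434015 = -1057482 - 1434015 = -2491497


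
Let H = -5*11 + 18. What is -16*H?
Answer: 592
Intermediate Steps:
H = -37 (H = -55 + 18 = -37)
-16*H = -16*(-37) = 592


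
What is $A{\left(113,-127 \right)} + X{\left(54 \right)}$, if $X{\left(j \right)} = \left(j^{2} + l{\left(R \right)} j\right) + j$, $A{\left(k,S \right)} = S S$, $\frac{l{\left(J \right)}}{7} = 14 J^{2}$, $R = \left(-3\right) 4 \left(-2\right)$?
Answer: $3067291$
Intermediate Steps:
$R = 24$ ($R = \left(-12\right) \left(-2\right) = 24$)
$l{\left(J \right)} = 98 J^{2}$ ($l{\left(J \right)} = 7 \cdot 14 J^{2} = 98 J^{2}$)
$A{\left(k,S \right)} = S^{2}$
$X{\left(j \right)} = j^{2} + 56449 j$ ($X{\left(j \right)} = \left(j^{2} + 98 \cdot 24^{2} j\right) + j = \left(j^{2} + 98 \cdot 576 j\right) + j = \left(j^{2} + 56448 j\right) + j = j^{2} + 56449 j$)
$A{\left(113,-127 \right)} + X{\left(54 \right)} = \left(-127\right)^{2} + 54 \left(56449 + 54\right) = 16129 + 54 \cdot 56503 = 16129 + 3051162 = 3067291$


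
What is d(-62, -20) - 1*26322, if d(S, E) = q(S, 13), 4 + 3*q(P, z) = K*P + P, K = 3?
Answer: -26406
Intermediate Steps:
q(P, z) = -4/3 + 4*P/3 (q(P, z) = -4/3 + (3*P + P)/3 = -4/3 + (4*P)/3 = -4/3 + 4*P/3)
d(S, E) = -4/3 + 4*S/3
d(-62, -20) - 1*26322 = (-4/3 + (4/3)*(-62)) - 1*26322 = (-4/3 - 248/3) - 26322 = -84 - 26322 = -26406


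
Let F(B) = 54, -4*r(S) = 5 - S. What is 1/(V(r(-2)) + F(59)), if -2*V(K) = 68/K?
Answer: 7/514 ≈ 0.013619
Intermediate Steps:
r(S) = -5/4 + S/4 (r(S) = -(5 - S)/4 = -5/4 + S/4)
V(K) = -34/K
1/(V(r(-2)) + F(59)) = 1/(-34/(-5/4 + (¼)*(-2)) + 54) = 1/(-34/(-5/4 - ½) + 54) = 1/(-34/(-7/4) + 54) = 1/(-34*(-4/7) + 54) = 1/(136/7 + 54) = 1/(514/7) = 7/514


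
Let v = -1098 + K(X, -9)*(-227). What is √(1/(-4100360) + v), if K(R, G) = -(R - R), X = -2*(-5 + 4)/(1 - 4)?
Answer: I*√4615155360600290/2050180 ≈ 33.136*I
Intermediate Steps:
X = -⅔ (X = -(-2)/(-3) = -(-2)*(-1)/3 = -2*⅓ = -⅔ ≈ -0.66667)
K(R, G) = 0 (K(R, G) = -1*0 = 0)
v = -1098 (v = -1098 + 0*(-227) = -1098 + 0 = -1098)
√(1/(-4100360) + v) = √(1/(-4100360) - 1098) = √(-1/4100360 - 1098) = √(-4502195281/4100360) = I*√4615155360600290/2050180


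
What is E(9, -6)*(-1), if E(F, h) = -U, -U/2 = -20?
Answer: 40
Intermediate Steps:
U = 40 (U = -2*(-20) = 40)
E(F, h) = -40 (E(F, h) = -1*40 = -40)
E(9, -6)*(-1) = -40*(-1) = 40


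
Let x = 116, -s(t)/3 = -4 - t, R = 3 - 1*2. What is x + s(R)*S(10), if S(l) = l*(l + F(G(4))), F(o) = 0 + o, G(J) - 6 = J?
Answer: 3116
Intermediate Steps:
R = 1 (R = 3 - 2 = 1)
s(t) = 12 + 3*t (s(t) = -3*(-4 - t) = 12 + 3*t)
G(J) = 6 + J
F(o) = o
S(l) = l*(10 + l) (S(l) = l*(l + (6 + 4)) = l*(l + 10) = l*(10 + l))
x + s(R)*S(10) = 116 + (12 + 3*1)*(10*(10 + 10)) = 116 + (12 + 3)*(10*20) = 116 + 15*200 = 116 + 3000 = 3116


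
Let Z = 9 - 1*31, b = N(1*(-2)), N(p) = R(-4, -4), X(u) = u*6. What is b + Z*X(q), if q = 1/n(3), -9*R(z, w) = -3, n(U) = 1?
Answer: -395/3 ≈ -131.67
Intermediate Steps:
R(z, w) = ⅓ (R(z, w) = -⅑*(-3) = ⅓)
q = 1 (q = 1/1 = 1)
X(u) = 6*u
N(p) = ⅓
b = ⅓ ≈ 0.33333
Z = -22 (Z = 9 - 31 = -22)
b + Z*X(q) = ⅓ - 132 = -395/3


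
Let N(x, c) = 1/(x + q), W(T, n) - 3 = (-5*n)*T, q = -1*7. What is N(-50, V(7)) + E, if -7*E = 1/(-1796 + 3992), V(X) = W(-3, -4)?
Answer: -5143/292068 ≈ -0.017609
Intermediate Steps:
q = -7
W(T, n) = 3 - 5*T*n (W(T, n) = 3 + (-5*n)*T = 3 - 5*T*n)
V(X) = -57 (V(X) = 3 - 5*(-3)*(-4) = 3 - 60 = -57)
N(x, c) = 1/(-7 + x) (N(x, c) = 1/(x - 7) = 1/(-7 + x))
E = -1/15372 (E = -1/(7*(-1796 + 3992)) = -⅐/2196 = -⅐*1/2196 = -1/15372 ≈ -6.5053e-5)
N(-50, V(7)) + E = 1/(-7 - 50) - 1/15372 = 1/(-57) - 1/15372 = -1/57 - 1/15372 = -5143/292068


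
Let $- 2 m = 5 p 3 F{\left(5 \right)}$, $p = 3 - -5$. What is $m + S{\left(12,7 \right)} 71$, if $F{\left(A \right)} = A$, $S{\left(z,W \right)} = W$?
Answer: $197$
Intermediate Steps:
$p = 8$ ($p = 3 + 5 = 8$)
$m = -300$ ($m = - \frac{5 \cdot 8 \cdot 3 \cdot 5}{2} = - \frac{40 \cdot 15}{2} = \left(- \frac{1}{2}\right) 600 = -300$)
$m + S{\left(12,7 \right)} 71 = -300 + 7 \cdot 71 = -300 + 497 = 197$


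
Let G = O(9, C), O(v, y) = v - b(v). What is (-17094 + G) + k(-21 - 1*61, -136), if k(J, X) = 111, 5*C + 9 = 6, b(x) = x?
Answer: -16983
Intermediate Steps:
C = -3/5 (C = -9/5 + (1/5)*6 = -9/5 + 6/5 = -3/5 ≈ -0.60000)
O(v, y) = 0 (O(v, y) = v - v = 0)
G = 0
(-17094 + G) + k(-21 - 1*61, -136) = (-17094 + 0) + 111 = -17094 + 111 = -16983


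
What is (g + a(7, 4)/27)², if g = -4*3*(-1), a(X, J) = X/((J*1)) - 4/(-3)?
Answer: 15405625/104976 ≈ 146.75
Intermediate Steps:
a(X, J) = 4/3 + X/J (a(X, J) = X/J - 4*(-⅓) = X/J + 4/3 = 4/3 + X/J)
g = 12 (g = -12*(-1) = 12)
(g + a(7, 4)/27)² = (12 + (4/3 + 7/4)/27)² = (12 + (4/3 + 7*(¼))*(1/27))² = (12 + (4/3 + 7/4)*(1/27))² = (12 + (37/12)*(1/27))² = (12 + 37/324)² = (3925/324)² = 15405625/104976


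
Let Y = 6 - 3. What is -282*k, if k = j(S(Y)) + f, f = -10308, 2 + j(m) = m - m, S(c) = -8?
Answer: 2907420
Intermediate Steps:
Y = 3
j(m) = -2 (j(m) = -2 + (m - m) = -2 + 0 = -2)
k = -10310 (k = -2 - 10308 = -10310)
-282*k = -282*(-10310) = 2907420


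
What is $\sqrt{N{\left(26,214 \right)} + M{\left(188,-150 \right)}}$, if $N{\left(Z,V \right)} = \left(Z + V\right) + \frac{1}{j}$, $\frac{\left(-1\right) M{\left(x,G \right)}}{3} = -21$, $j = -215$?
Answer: $\frac{2 \sqrt{3501490}}{215} \approx 17.407$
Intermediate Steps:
$M{\left(x,G \right)} = 63$ ($M{\left(x,G \right)} = \left(-3\right) \left(-21\right) = 63$)
$N{\left(Z,V \right)} = - \frac{1}{215} + V + Z$ ($N{\left(Z,V \right)} = \left(Z + V\right) + \frac{1}{-215} = \left(V + Z\right) - \frac{1}{215} = - \frac{1}{215} + V + Z$)
$\sqrt{N{\left(26,214 \right)} + M{\left(188,-150 \right)}} = \sqrt{\left(- \frac{1}{215} + 214 + 26\right) + 63} = \sqrt{\frac{51599}{215} + 63} = \sqrt{\frac{65144}{215}} = \frac{2 \sqrt{3501490}}{215}$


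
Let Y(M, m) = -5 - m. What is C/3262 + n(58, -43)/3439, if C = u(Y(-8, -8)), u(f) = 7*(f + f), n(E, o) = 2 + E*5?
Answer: 78353/801287 ≈ 0.097784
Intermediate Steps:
n(E, o) = 2 + 5*E
u(f) = 14*f (u(f) = 7*(2*f) = 14*f)
C = 42 (C = 14*(-5 - 1*(-8)) = 14*(-5 + 8) = 14*3 = 42)
C/3262 + n(58, -43)/3439 = 42/3262 + (2 + 5*58)/3439 = 42*(1/3262) + (2 + 290)*(1/3439) = 3/233 + 292*(1/3439) = 3/233 + 292/3439 = 78353/801287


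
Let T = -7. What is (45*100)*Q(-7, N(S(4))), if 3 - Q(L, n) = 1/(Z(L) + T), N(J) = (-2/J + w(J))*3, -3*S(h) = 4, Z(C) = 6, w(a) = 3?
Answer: 18000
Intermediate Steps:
S(h) = -4/3 (S(h) = -⅓*4 = -4/3)
N(J) = 9 - 6/J (N(J) = (-2/J + 3)*3 = (3 - 2/J)*3 = 9 - 6/J)
Q(L, n) = 4 (Q(L, n) = 3 - 1/(6 - 7) = 3 - 1/(-1) = 3 - 1*(-1) = 3 + 1 = 4)
(45*100)*Q(-7, N(S(4))) = (45*100)*4 = 4500*4 = 18000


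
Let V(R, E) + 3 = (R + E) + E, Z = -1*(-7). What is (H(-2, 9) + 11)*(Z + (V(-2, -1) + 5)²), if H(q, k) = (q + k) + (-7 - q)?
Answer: 143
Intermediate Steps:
Z = 7
H(q, k) = -7 + k (H(q, k) = (k + q) + (-7 - q) = -7 + k)
V(R, E) = -3 + R + 2*E (V(R, E) = -3 + ((R + E) + E) = -3 + ((E + R) + E) = -3 + (R + 2*E) = -3 + R + 2*E)
(H(-2, 9) + 11)*(Z + (V(-2, -1) + 5)²) = ((-7 + 9) + 11)*(7 + ((-3 - 2 + 2*(-1)) + 5)²) = (2 + 11)*(7 + ((-3 - 2 - 2) + 5)²) = 13*(7 + (-7 + 5)²) = 13*(7 + (-2)²) = 13*(7 + 4) = 13*11 = 143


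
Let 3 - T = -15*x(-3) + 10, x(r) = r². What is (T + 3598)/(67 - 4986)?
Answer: -3726/4919 ≈ -0.75747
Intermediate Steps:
T = 128 (T = 3 - (-15*(-3)² + 10) = 3 - (-15*9 + 10) = 3 - (-135 + 10) = 3 - 1*(-125) = 3 + 125 = 128)
(T + 3598)/(67 - 4986) = (128 + 3598)/(67 - 4986) = 3726/(-4919) = 3726*(-1/4919) = -3726/4919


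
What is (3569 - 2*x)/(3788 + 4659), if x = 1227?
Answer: 1115/8447 ≈ 0.13200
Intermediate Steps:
(3569 - 2*x)/(3788 + 4659) = (3569 - 2*1227)/(3788 + 4659) = (3569 - 2454)/8447 = 1115*(1/8447) = 1115/8447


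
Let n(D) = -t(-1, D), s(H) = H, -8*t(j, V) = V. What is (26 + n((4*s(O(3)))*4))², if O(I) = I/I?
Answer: 784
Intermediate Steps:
O(I) = 1
t(j, V) = -V/8
n(D) = D/8 (n(D) = -(-1)*D/8 = D/8)
(26 + n((4*s(O(3)))*4))² = (26 + ((4*1)*4)/8)² = (26 + (4*4)/8)² = (26 + (⅛)*16)² = (26 + 2)² = 28² = 784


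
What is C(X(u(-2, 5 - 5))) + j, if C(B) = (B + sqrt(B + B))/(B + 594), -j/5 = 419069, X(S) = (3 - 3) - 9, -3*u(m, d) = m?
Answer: -136197426/65 + I*sqrt(2)/195 ≈ -2.0953e+6 + 0.0072524*I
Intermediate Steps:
u(m, d) = -m/3
X(S) = -9 (X(S) = 0 - 9 = -9)
j = -2095345 (j = -5*419069 = -2095345)
C(B) = (B + sqrt(2)*sqrt(B))/(594 + B) (C(B) = (B + sqrt(2*B))/(594 + B) = (B + sqrt(2)*sqrt(B))/(594 + B))
C(X(u(-2, 5 - 5))) + j = (-9 + sqrt(2)*sqrt(-9))/(594 - 9) - 2095345 = (-9 + sqrt(2)*(3*I))/585 - 2095345 = (-9 + 3*I*sqrt(2))/585 - 2095345 = (-1/65 + I*sqrt(2)/195) - 2095345 = -136197426/65 + I*sqrt(2)/195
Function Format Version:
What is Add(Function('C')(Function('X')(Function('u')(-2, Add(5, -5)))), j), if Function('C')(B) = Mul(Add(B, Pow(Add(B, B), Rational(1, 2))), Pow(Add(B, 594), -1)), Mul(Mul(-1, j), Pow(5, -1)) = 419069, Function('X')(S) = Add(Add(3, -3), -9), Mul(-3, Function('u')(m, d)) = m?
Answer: Add(Rational(-136197426, 65), Mul(Rational(1, 195), I, Pow(2, Rational(1, 2)))) ≈ Add(-2.0953e+6, Mul(0.0072524, I))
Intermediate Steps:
Function('u')(m, d) = Mul(Rational(-1, 3), m)
Function('X')(S) = -9 (Function('X')(S) = Add(0, -9) = -9)
j = -2095345 (j = Mul(-5, 419069) = -2095345)
Function('C')(B) = Mul(Pow(Add(594, B), -1), Add(B, Mul(Pow(2, Rational(1, 2)), Pow(B, Rational(1, 2))))) (Function('C')(B) = Mul(Add(B, Pow(Mul(2, B), Rational(1, 2))), Pow(Add(594, B), -1)) = Mul(Add(B, Mul(Pow(2, Rational(1, 2)), Pow(B, Rational(1, 2)))), Pow(Add(594, B), -1)) = Mul(Pow(Add(594, B), -1), Add(B, Mul(Pow(2, Rational(1, 2)), Pow(B, Rational(1, 2))))))
Add(Function('C')(Function('X')(Function('u')(-2, Add(5, -5)))), j) = Add(Mul(Pow(Add(594, -9), -1), Add(-9, Mul(Pow(2, Rational(1, 2)), Pow(-9, Rational(1, 2))))), -2095345) = Add(Mul(Pow(585, -1), Add(-9, Mul(Pow(2, Rational(1, 2)), Mul(3, I)))), -2095345) = Add(Mul(Rational(1, 585), Add(-9, Mul(3, I, Pow(2, Rational(1, 2))))), -2095345) = Add(Add(Rational(-1, 65), Mul(Rational(1, 195), I, Pow(2, Rational(1, 2)))), -2095345) = Add(Rational(-136197426, 65), Mul(Rational(1, 195), I, Pow(2, Rational(1, 2))))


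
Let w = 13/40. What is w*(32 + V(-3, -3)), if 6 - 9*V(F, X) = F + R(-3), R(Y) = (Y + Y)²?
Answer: 377/40 ≈ 9.4250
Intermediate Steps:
R(Y) = 4*Y² (R(Y) = (2*Y)² = 4*Y²)
V(F, X) = -10/3 - F/9 (V(F, X) = ⅔ - (F + 4*(-3)²)/9 = ⅔ - (F + 4*9)/9 = ⅔ - (F + 36)/9 = ⅔ - (36 + F)/9 = ⅔ + (-4 - F/9) = -10/3 - F/9)
w = 13/40 (w = 13*(1/40) = 13/40 ≈ 0.32500)
w*(32 + V(-3, -3)) = 13*(32 + (-10/3 - ⅑*(-3)))/40 = 13*(32 + (-10/3 + ⅓))/40 = 13*(32 - 3)/40 = (13/40)*29 = 377/40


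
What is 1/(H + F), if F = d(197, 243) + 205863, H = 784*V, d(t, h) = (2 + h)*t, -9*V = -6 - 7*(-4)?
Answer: 9/2269904 ≈ 3.9649e-6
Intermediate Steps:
V = -22/9 (V = -(-6 - 7*(-4))/9 = -(-6 + 28)/9 = -⅑*22 = -22/9 ≈ -2.4444)
d(t, h) = t*(2 + h)
H = -17248/9 (H = 784*(-22/9) = -17248/9 ≈ -1916.4)
F = 254128 (F = 197*(2 + 243) + 205863 = 197*245 + 205863 = 48265 + 205863 = 254128)
1/(H + F) = 1/(-17248/9 + 254128) = 1/(2269904/9) = 9/2269904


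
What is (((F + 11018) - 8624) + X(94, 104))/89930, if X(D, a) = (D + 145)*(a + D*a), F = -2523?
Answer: 2361191/89930 ≈ 26.256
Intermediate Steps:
X(D, a) = (145 + D)*(a + D*a)
(((F + 11018) - 8624) + X(94, 104))/89930 = (((-2523 + 11018) - 8624) + 104*(145 + 94**2 + 146*94))/89930 = ((8495 - 8624) + 104*(145 + 8836 + 13724))*(1/89930) = (-129 + 104*22705)*(1/89930) = (-129 + 2361320)*(1/89930) = 2361191*(1/89930) = 2361191/89930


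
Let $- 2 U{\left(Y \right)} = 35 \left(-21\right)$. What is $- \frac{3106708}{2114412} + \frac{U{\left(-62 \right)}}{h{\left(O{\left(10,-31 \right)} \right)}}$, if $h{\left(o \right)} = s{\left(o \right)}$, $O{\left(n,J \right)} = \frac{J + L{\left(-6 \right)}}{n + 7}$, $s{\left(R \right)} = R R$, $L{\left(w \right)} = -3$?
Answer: $\frac{382309789}{4228824} \approx 90.406$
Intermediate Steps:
$s{\left(R \right)} = R^{2}$
$O{\left(n,J \right)} = \frac{-3 + J}{7 + n}$ ($O{\left(n,J \right)} = \frac{J - 3}{n + 7} = \frac{-3 + J}{7 + n}$)
$h{\left(o \right)} = o^{2}$
$U{\left(Y \right)} = \frac{735}{2}$ ($U{\left(Y \right)} = - \frac{35 \left(-21\right)}{2} = \left(- \frac{1}{2}\right) \left(-735\right) = \frac{735}{2}$)
$- \frac{3106708}{2114412} + \frac{U{\left(-62 \right)}}{h{\left(O{\left(10,-31 \right)} \right)}} = - \frac{3106708}{2114412} + \frac{735}{2 \left(\frac{-3 - 31}{7 + 10}\right)^{2}} = \left(-3106708\right) \frac{1}{2114412} + \frac{735}{2 \left(\frac{1}{17} \left(-34\right)\right)^{2}} = - \frac{776677}{528603} + \frac{735}{2 \left(\frac{1}{17} \left(-34\right)\right)^{2}} = - \frac{776677}{528603} + \frac{735}{2 \left(-2\right)^{2}} = - \frac{776677}{528603} + \frac{735}{2 \cdot 4} = - \frac{776677}{528603} + \frac{735}{2} \cdot \frac{1}{4} = - \frac{776677}{528603} + \frac{735}{8} = \frac{382309789}{4228824}$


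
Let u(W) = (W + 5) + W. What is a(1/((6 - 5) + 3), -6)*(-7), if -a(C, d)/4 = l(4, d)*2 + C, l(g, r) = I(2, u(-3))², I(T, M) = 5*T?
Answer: 5607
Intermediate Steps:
u(W) = 5 + 2*W (u(W) = (5 + W) + W = 5 + 2*W)
l(g, r) = 100 (l(g, r) = (5*2)² = 10² = 100)
a(C, d) = -800 - 4*C (a(C, d) = -4*(100*2 + C) = -4*(200 + C) = -800 - 4*C)
a(1/((6 - 5) + 3), -6)*(-7) = (-800 - 4/((6 - 5) + 3))*(-7) = (-800 - 4/(1 + 3))*(-7) = (-800 - 4/4)*(-7) = (-800 - 4*¼)*(-7) = (-800 - 1)*(-7) = -801*(-7) = 5607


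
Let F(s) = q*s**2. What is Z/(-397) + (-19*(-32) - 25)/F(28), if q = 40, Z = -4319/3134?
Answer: 430405637/19509024640 ≈ 0.022062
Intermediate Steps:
Z = -4319/3134 (Z = -4319*1/3134 = -4319/3134 ≈ -1.3781)
F(s) = 40*s**2
Z/(-397) + (-19*(-32) - 25)/F(28) = -4319/3134/(-397) + (-19*(-32) - 25)/((40*28**2)) = -4319/3134*(-1/397) + (608 - 25)/((40*784)) = 4319/1244198 + 583/31360 = 430405637/19509024640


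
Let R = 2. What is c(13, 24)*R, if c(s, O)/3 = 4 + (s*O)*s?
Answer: 24360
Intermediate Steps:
c(s, O) = 12 + 3*O*s**2 (c(s, O) = 3*(4 + (s*O)*s) = 3*(4 + (O*s)*s) = 3*(4 + O*s**2) = 12 + 3*O*s**2)
c(13, 24)*R = (12 + 3*24*13**2)*2 = (12 + 3*24*169)*2 = (12 + 12168)*2 = 12180*2 = 24360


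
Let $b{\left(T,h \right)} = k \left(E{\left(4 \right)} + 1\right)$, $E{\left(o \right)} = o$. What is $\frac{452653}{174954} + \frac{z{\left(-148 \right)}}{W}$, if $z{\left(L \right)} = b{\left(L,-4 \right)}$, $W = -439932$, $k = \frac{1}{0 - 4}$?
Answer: $\frac{44252612953}{17103969584} \approx 2.5873$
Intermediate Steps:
$k = - \frac{1}{4}$ ($k = \frac{1}{-4} = - \frac{1}{4} \approx -0.25$)
$b{\left(T,h \right)} = - \frac{5}{4}$ ($b{\left(T,h \right)} = - \frac{4 + 1}{4} = \left(- \frac{1}{4}\right) 5 = - \frac{5}{4}$)
$z{\left(L \right)} = - \frac{5}{4}$
$\frac{452653}{174954} + \frac{z{\left(-148 \right)}}{W} = \frac{452653}{174954} - \frac{5}{4 \left(-439932\right)} = 452653 \cdot \frac{1}{174954} - - \frac{5}{1759728} = \frac{452653}{174954} + \frac{5}{1759728} = \frac{44252612953}{17103969584}$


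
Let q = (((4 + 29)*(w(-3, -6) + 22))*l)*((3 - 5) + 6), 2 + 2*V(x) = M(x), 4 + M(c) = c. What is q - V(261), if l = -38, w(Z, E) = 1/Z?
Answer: -217615/2 ≈ -1.0881e+5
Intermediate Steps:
M(c) = -4 + c
V(x) = -3 + x/2 (V(x) = -1 + (-4 + x)/2 = -1 + (-2 + x/2) = -3 + x/2)
q = -108680 (q = (((4 + 29)*(1/(-3) + 22))*(-38))*((3 - 5) + 6) = ((33*(-⅓ + 22))*(-38))*(-2 + 6) = ((33*(65/3))*(-38))*4 = (715*(-38))*4 = -27170*4 = -108680)
q - V(261) = -108680 - (-3 + (½)*261) = -108680 - (-3 + 261/2) = -108680 - 1*255/2 = -108680 - 255/2 = -217615/2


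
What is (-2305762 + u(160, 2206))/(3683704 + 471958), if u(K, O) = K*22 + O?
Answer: -1150018/2077831 ≈ -0.55347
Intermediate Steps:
u(K, O) = O + 22*K (u(K, O) = 22*K + O = O + 22*K)
(-2305762 + u(160, 2206))/(3683704 + 471958) = (-2305762 + (2206 + 22*160))/(3683704 + 471958) = (-2305762 + (2206 + 3520))/4155662 = (-2305762 + 5726)*(1/4155662) = -2300036*1/4155662 = -1150018/2077831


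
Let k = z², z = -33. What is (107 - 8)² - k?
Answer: 8712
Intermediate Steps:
k = 1089 (k = (-33)² = 1089)
(107 - 8)² - k = (107 - 8)² - 1*1089 = 99² - 1089 = 9801 - 1089 = 8712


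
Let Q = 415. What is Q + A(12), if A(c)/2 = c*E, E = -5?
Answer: 295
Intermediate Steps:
A(c) = -10*c (A(c) = 2*(c*(-5)) = 2*(-5*c) = -10*c)
Q + A(12) = 415 - 10*12 = 415 - 120 = 295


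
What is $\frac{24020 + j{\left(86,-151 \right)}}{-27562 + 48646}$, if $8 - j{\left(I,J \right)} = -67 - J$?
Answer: $\frac{5986}{5271} \approx 1.1356$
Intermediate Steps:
$j{\left(I,J \right)} = 75 + J$ ($j{\left(I,J \right)} = 8 - \left(-67 - J\right) = 8 + \left(67 + J\right) = 75 + J$)
$\frac{24020 + j{\left(86,-151 \right)}}{-27562 + 48646} = \frac{24020 + \left(75 - 151\right)}{-27562 + 48646} = \frac{24020 - 76}{21084} = 23944 \cdot \frac{1}{21084} = \frac{5986}{5271}$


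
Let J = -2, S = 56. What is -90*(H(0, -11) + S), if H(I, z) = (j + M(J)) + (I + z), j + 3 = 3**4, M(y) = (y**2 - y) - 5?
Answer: -11160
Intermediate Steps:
M(y) = -5 + y**2 - y
j = 78 (j = -3 + 3**4 = -3 + 81 = 78)
H(I, z) = 79 + I + z (H(I, z) = (78 + (-5 + (-2)**2 - 1*(-2))) + (I + z) = (78 + (-5 + 4 + 2)) + (I + z) = (78 + 1) + (I + z) = 79 + (I + z) = 79 + I + z)
-90*(H(0, -11) + S) = -90*((79 + 0 - 11) + 56) = -90*(68 + 56) = -90*124 = -11160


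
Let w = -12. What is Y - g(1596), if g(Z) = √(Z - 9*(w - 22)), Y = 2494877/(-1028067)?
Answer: -2494877/1028067 - √1902 ≈ -46.039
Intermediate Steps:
Y = -2494877/1028067 (Y = 2494877*(-1/1028067) = -2494877/1028067 ≈ -2.4268)
g(Z) = √(306 + Z) (g(Z) = √(Z - 9*(-12 - 22)) = √(Z - 9*(-34)) = √(Z + 306) = √(306 + Z))
Y - g(1596) = -2494877/1028067 - √(306 + 1596) = -2494877/1028067 - √1902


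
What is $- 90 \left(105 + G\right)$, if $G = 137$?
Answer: $-21780$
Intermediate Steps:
$- 90 \left(105 + G\right) = - 90 \left(105 + 137\right) = \left(-90\right) 242 = -21780$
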